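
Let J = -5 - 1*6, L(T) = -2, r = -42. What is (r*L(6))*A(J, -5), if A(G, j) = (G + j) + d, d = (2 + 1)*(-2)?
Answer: -1848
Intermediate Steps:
d = -6 (d = 3*(-2) = -6)
J = -11 (J = -5 - 6 = -11)
A(G, j) = -6 + G + j (A(G, j) = (G + j) - 6 = -6 + G + j)
(r*L(6))*A(J, -5) = (-42*(-2))*(-6 - 11 - 5) = 84*(-22) = -1848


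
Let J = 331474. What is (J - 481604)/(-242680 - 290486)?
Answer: 75065/266583 ≈ 0.28158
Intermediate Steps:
(J - 481604)/(-242680 - 290486) = (331474 - 481604)/(-242680 - 290486) = -150130/(-533166) = -150130*(-1/533166) = 75065/266583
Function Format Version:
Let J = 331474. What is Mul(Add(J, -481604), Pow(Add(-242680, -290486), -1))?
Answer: Rational(75065, 266583) ≈ 0.28158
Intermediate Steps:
Mul(Add(J, -481604), Pow(Add(-242680, -290486), -1)) = Mul(Add(331474, -481604), Pow(Add(-242680, -290486), -1)) = Mul(-150130, Pow(-533166, -1)) = Mul(-150130, Rational(-1, 533166)) = Rational(75065, 266583)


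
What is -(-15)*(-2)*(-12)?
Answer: 360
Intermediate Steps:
-(-15)*(-2)*(-12) = -15*2*(-12) = -30*(-12) = 360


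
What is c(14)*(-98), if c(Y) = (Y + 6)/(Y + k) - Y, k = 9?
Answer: 29596/23 ≈ 1286.8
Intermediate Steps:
c(Y) = -Y + (6 + Y)/(9 + Y) (c(Y) = (Y + 6)/(Y + 9) - Y = (6 + Y)/(9 + Y) - Y = -Y + (6 + Y)/(9 + Y))
c(14)*(-98) = ((6 - 1*14² - 8*14)/(9 + 14))*(-98) = ((6 - 1*196 - 112)/23)*(-98) = ((6 - 196 - 112)/23)*(-98) = ((1/23)*(-302))*(-98) = -302/23*(-98) = 29596/23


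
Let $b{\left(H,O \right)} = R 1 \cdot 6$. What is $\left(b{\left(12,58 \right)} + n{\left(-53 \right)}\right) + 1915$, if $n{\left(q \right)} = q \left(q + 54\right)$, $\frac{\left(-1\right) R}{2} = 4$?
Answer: $1814$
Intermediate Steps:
$R = -8$ ($R = \left(-2\right) 4 = -8$)
$b{\left(H,O \right)} = -48$ ($b{\left(H,O \right)} = \left(-8\right) 1 \cdot 6 = \left(-8\right) 6 = -48$)
$n{\left(q \right)} = q \left(54 + q\right)$
$\left(b{\left(12,58 \right)} + n{\left(-53 \right)}\right) + 1915 = \left(-48 - 53 \left(54 - 53\right)\right) + 1915 = \left(-48 - 53\right) + 1915 = -101 + 1915 = 1814$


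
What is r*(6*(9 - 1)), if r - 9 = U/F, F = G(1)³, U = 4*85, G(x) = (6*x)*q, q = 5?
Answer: 97336/225 ≈ 432.60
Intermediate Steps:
G(x) = 30*x (G(x) = (6*x)*5 = 30*x)
U = 340
F = 27000 (F = (30*1)³ = 30³ = 27000)
r = 12167/1350 (r = 9 + 340/27000 = 9 + 340*(1/27000) = 9 + 17/1350 = 12167/1350 ≈ 9.0126)
r*(6*(9 - 1)) = 12167*(6*(9 - 1))/1350 = 12167*(6*8)/1350 = (12167/1350)*48 = 97336/225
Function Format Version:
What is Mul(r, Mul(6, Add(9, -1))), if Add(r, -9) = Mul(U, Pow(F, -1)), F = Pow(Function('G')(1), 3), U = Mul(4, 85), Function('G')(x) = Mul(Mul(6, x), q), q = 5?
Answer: Rational(97336, 225) ≈ 432.60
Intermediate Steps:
Function('G')(x) = Mul(30, x) (Function('G')(x) = Mul(Mul(6, x), 5) = Mul(30, x))
U = 340
F = 27000 (F = Pow(Mul(30, 1), 3) = Pow(30, 3) = 27000)
r = Rational(12167, 1350) (r = Add(9, Mul(340, Pow(27000, -1))) = Add(9, Mul(340, Rational(1, 27000))) = Add(9, Rational(17, 1350)) = Rational(12167, 1350) ≈ 9.0126)
Mul(r, Mul(6, Add(9, -1))) = Mul(Rational(12167, 1350), Mul(6, Add(9, -1))) = Mul(Rational(12167, 1350), Mul(6, 8)) = Mul(Rational(12167, 1350), 48) = Rational(97336, 225)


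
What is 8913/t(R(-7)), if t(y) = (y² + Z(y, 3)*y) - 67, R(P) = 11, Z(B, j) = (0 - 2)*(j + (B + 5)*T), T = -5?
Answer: 8913/1748 ≈ 5.0990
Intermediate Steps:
Z(B, j) = 50 - 2*j + 10*B (Z(B, j) = (0 - 2)*(j + (B + 5)*(-5)) = -2*(j + (5 + B)*(-5)) = -2*(j + (-25 - 5*B)) = -2*(-25 + j - 5*B) = 50 - 2*j + 10*B)
t(y) = -67 + y² + y*(44 + 10*y) (t(y) = (y² + (50 - 2*3 + 10*y)*y) - 67 = (y² + (50 - 6 + 10*y)*y) - 67 = (y² + (44 + 10*y)*y) - 67 = (y² + y*(44 + 10*y)) - 67 = -67 + y² + y*(44 + 10*y))
8913/t(R(-7)) = 8913/(-67 + 11*11² + 44*11) = 8913/(-67 + 11*121 + 484) = 8913/(-67 + 1331 + 484) = 8913/1748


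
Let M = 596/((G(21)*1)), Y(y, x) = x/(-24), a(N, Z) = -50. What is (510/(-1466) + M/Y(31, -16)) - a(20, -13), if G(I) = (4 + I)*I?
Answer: 6587559/128275 ≈ 51.355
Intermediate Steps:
G(I) = I*(4 + I)
Y(y, x) = -x/24 (Y(y, x) = x*(-1/24) = -x/24)
M = 596/525 (M = 596/(((21*(4 + 21))*1)) = 596/(((21*25)*1)) = 596/((525*1)) = 596/525 ≈ 1.1352)
(510/(-1466) + M/Y(31, -16)) - a(20, -13) = (510/(-1466) + 596/(525*((-1/24*(-16))))) - 1*(-50) = (510*(-1/1466) + 596/(525*(⅔))) + 50 = (-255/733 + (596/525)*(3/2)) + 50 = (-255/733 + 298/175) + 50 = 173809/128275 + 50 = 6587559/128275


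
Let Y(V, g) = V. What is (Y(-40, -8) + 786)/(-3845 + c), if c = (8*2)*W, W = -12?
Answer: -746/4037 ≈ -0.18479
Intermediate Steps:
c = -192 (c = (8*2)*(-12) = 16*(-12) = -192)
(Y(-40, -8) + 786)/(-3845 + c) = (-40 + 786)/(-3845 - 192) = 746/(-4037) = 746*(-1/4037) = -746/4037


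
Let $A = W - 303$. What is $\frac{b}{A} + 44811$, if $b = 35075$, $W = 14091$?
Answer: $\frac{617889143}{13788} \approx 44814.0$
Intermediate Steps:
$A = 13788$ ($A = 14091 - 303 = 13788$)
$\frac{b}{A} + 44811 = \frac{35075}{13788} + 44811 = \frac{617889143}{13788}$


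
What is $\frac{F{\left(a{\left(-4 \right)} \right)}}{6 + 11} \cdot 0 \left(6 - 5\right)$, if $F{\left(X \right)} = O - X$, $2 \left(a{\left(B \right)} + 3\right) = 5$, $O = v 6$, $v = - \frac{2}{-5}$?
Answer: $0$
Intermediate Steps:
$v = \frac{2}{5}$ ($v = \left(-2\right) \left(- \frac{1}{5}\right) = \frac{2}{5} \approx 0.4$)
$O = \frac{12}{5}$ ($O = \frac{2}{5} \cdot 6 = \frac{12}{5} \approx 2.4$)
$a{\left(B \right)} = - \frac{1}{2}$ ($a{\left(B \right)} = -3 + \frac{1}{2} \cdot 5 = -3 + \frac{5}{2} = - \frac{1}{2}$)
$F{\left(X \right)} = \frac{12}{5} - X$
$\frac{F{\left(a{\left(-4 \right)} \right)}}{6 + 11} \cdot 0 \left(6 - 5\right) = \frac{\frac{12}{5} - - \frac{1}{2}}{6 + 11} \cdot 0 \left(6 - 5\right) = \frac{\frac{12}{5} + \frac{1}{2}}{17} \cdot 0 \cdot 1 = \frac{1}{17} \cdot \frac{29}{10} \cdot 0 = \frac{29}{170} \cdot 0 = 0$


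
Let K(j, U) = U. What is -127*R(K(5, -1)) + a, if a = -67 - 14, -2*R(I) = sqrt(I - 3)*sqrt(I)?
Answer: -208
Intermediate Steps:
R(I) = -sqrt(I)*sqrt(-3 + I)/2 (R(I) = -sqrt(I - 3)*sqrt(I)/2 = -sqrt(-3 + I)*sqrt(I)/2 = -sqrt(I)*sqrt(-3 + I)/2)
a = -81
-127*R(K(5, -1)) + a = -(-127)*sqrt(-1)*sqrt(-3 - 1)/2 - 81 = -(-127)*I*sqrt(-4)/2 - 81 = -(-127)*I*2*I/2 - 81 = -127*1 - 81 = -127 - 81 = -208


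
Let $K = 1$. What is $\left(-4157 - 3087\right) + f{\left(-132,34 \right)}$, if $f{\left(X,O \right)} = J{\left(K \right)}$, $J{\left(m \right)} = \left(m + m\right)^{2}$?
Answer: $-7240$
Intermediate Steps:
$J{\left(m \right)} = 4 m^{2}$ ($J{\left(m \right)} = \left(2 m\right)^{2} = 4 m^{2}$)
$f{\left(X,O \right)} = 4$ ($f{\left(X,O \right)} = 4 \cdot 1^{2} = 4 \cdot 1 = 4$)
$\left(-4157 - 3087\right) + f{\left(-132,34 \right)} = \left(-4157 - 3087\right) + 4 = -7244 + 4 = -7240$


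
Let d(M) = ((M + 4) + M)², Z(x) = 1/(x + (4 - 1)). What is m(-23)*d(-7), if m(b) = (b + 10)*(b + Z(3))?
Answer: 89050/3 ≈ 29683.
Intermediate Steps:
Z(x) = 1/(3 + x) (Z(x) = 1/(x + 3) = 1/(3 + x))
d(M) = (4 + 2*M)² (d(M) = ((4 + M) + M)² = (4 + 2*M)²)
m(b) = (10 + b)*(⅙ + b) (m(b) = (b + 10)*(b + 1/(3 + 3)) = (10 + b)*(b + 1/6) = (10 + b)*(b + ⅙) = (10 + b)*(⅙ + b))
m(-23)*d(-7) = (5/3 + (-23)² + (61/6)*(-23))*(4*(2 - 7)²) = (5/3 + 529 - 1403/6)*(4*(-5)²) = 1781*(4*25)/6 = (1781/6)*100 = 89050/3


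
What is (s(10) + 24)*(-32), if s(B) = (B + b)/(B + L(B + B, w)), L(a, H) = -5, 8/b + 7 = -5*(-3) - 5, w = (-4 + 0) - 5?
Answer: -12736/15 ≈ -849.07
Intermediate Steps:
w = -9 (w = -4 - 5 = -9)
b = 8/3 (b = 8/(-7 + (-5*(-3) - 5)) = 8/(-7 + (15 - 5)) = 8/(-7 + 10) = 8/3 ≈ 2.6667)
s(B) = (8/3 + B)/(-5 + B) (s(B) = (B + 8/3)/(B - 5) = (8/3 + B)/(-5 + B))
(s(10) + 24)*(-32) = ((8/3 + 10)/(-5 + 10) + 24)*(-32) = ((38/3)/5 + 24)*(-32) = ((⅕)*(38/3) + 24)*(-32) = (38/15 + 24)*(-32) = (398/15)*(-32) = -12736/15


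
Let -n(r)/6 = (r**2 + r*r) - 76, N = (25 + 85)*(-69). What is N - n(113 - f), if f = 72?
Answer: 12126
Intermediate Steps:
N = -7590 (N = 110*(-69) = -7590)
n(r) = 456 - 12*r**2 (n(r) = -6*((r**2 + r*r) - 76) = -6*((r**2 + r**2) - 76) = -6*(2*r**2 - 76) = -6*(-76 + 2*r**2) = 456 - 12*r**2)
N - n(113 - f) = -7590 - (456 - 12*(113 - 1*72)**2) = -7590 - (456 - 12*(113 - 72)**2) = -7590 - (456 - 12*41**2) = -7590 - (456 - 12*1681) = -7590 - (456 - 20172) = -7590 - 1*(-19716) = -7590 + 19716 = 12126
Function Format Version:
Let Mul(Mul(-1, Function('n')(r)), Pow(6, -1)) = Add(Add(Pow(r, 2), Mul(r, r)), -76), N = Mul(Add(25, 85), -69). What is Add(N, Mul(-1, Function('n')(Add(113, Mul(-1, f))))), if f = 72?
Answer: 12126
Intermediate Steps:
N = -7590 (N = Mul(110, -69) = -7590)
Function('n')(r) = Add(456, Mul(-12, Pow(r, 2))) (Function('n')(r) = Mul(-6, Add(Add(Pow(r, 2), Mul(r, r)), -76)) = Mul(-6, Add(Add(Pow(r, 2), Pow(r, 2)), -76)) = Mul(-6, Add(Mul(2, Pow(r, 2)), -76)) = Mul(-6, Add(-76, Mul(2, Pow(r, 2)))) = Add(456, Mul(-12, Pow(r, 2))))
Add(N, Mul(-1, Function('n')(Add(113, Mul(-1, f))))) = Add(-7590, Mul(-1, Add(456, Mul(-12, Pow(Add(113, Mul(-1, 72)), 2))))) = Add(-7590, Mul(-1, Add(456, Mul(-12, Pow(Add(113, -72), 2))))) = Add(-7590, Mul(-1, Add(456, Mul(-12, Pow(41, 2))))) = Add(-7590, Mul(-1, Add(456, Mul(-12, 1681)))) = Add(-7590, Mul(-1, Add(456, -20172))) = Add(-7590, Mul(-1, -19716)) = Add(-7590, 19716) = 12126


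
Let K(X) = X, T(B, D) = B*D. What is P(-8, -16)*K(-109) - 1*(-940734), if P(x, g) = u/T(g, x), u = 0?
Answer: 940734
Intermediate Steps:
P(x, g) = 0 (P(x, g) = 0/((g*x)) = 0*(1/(g*x)) = 0)
P(-8, -16)*K(-109) - 1*(-940734) = 0*(-109) - 1*(-940734) = 0 + 940734 = 940734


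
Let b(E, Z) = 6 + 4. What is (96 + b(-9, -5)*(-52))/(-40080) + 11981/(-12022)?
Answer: -14846911/15057555 ≈ -0.98601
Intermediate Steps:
b(E, Z) = 10
(96 + b(-9, -5)*(-52))/(-40080) + 11981/(-12022) = (96 + 10*(-52))/(-40080) + 11981/(-12022) = (96 - 520)*(-1/40080) + 11981*(-1/12022) = -424*(-1/40080) - 11981/12022 = 53/5010 - 11981/12022 = -14846911/15057555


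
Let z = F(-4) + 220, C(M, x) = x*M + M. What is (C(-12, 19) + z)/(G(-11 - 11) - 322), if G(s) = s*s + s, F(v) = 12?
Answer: -2/35 ≈ -0.057143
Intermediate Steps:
G(s) = s + s² (G(s) = s² + s = s + s²)
C(M, x) = M + M*x (C(M, x) = M*x + M = M + M*x)
z = 232 (z = 12 + 220 = 232)
(C(-12, 19) + z)/(G(-11 - 11) - 322) = (-12*(1 + 19) + 232)/((-11 - 11)*(1 + (-11 - 11)) - 322) = (-12*20 + 232)/(-22*(1 - 22) - 322) = (-240 + 232)/(-22*(-21) - 322) = -8/(462 - 322) = -8/140 = -8*1/140 = -2/35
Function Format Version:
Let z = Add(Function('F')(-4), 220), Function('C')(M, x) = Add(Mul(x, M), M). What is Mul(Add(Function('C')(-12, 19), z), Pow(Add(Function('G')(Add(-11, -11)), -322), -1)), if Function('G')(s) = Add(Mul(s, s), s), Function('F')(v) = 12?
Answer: Rational(-2, 35) ≈ -0.057143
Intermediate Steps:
Function('G')(s) = Add(s, Pow(s, 2)) (Function('G')(s) = Add(Pow(s, 2), s) = Add(s, Pow(s, 2)))
Function('C')(M, x) = Add(M, Mul(M, x)) (Function('C')(M, x) = Add(Mul(M, x), M) = Add(M, Mul(M, x)))
z = 232 (z = Add(12, 220) = 232)
Mul(Add(Function('C')(-12, 19), z), Pow(Add(Function('G')(Add(-11, -11)), -322), -1)) = Mul(Add(Mul(-12, Add(1, 19)), 232), Pow(Add(Mul(Add(-11, -11), Add(1, Add(-11, -11))), -322), -1)) = Mul(Add(Mul(-12, 20), 232), Pow(Add(Mul(-22, Add(1, -22)), -322), -1)) = Mul(Add(-240, 232), Pow(Add(Mul(-22, -21), -322), -1)) = Mul(-8, Pow(Add(462, -322), -1)) = Mul(-8, Pow(140, -1)) = Mul(-8, Rational(1, 140)) = Rational(-2, 35)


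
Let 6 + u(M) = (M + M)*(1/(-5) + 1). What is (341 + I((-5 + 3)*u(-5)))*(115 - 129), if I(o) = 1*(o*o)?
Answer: -15750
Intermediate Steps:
u(M) = -6 + 8*M/5 (u(M) = -6 + (M + M)*(1/(-5) + 1) = -6 + (2*M)*(1*(-1/5) + 1) = -6 + (2*M)*(-1/5 + 1) = -6 + (2*M)*(4/5) = -6 + 8*M/5)
I(o) = o**2 (I(o) = 1*o**2 = o**2)
(341 + I((-5 + 3)*u(-5)))*(115 - 129) = (341 + ((-5 + 3)*(-6 + (8/5)*(-5)))**2)*(115 - 129) = (341 + (-2*(-6 - 8))**2)*(-14) = (341 + (-2*(-14))**2)*(-14) = (341 + 28**2)*(-14) = (341 + 784)*(-14) = 1125*(-14) = -15750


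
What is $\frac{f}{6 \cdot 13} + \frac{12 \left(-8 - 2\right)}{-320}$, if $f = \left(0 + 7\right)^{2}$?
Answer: $\frac{313}{312} \approx 1.0032$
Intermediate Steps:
$f = 49$ ($f = 7^{2} = 49$)
$\frac{f}{6 \cdot 13} + \frac{12 \left(-8 - 2\right)}{-320} = \frac{49}{6 \cdot 13} + \frac{12 \left(-8 - 2\right)}{-320} = \frac{49}{78} + 12 \left(-10\right) \left(- \frac{1}{320}\right) = 49 \cdot \frac{1}{78} - - \frac{3}{8} = \frac{49}{78} + \frac{3}{8} = \frac{313}{312}$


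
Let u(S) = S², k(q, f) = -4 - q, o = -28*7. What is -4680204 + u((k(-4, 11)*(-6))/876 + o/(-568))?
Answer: -94371631055/20164 ≈ -4.6802e+6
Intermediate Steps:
o = -196
-4680204 + u((k(-4, 11)*(-6))/876 + o/(-568)) = -4680204 + (((-4 - 1*(-4))*(-6))/876 - 196/(-568))² = -4680204 + (((-4 + 4)*(-6))*(1/876) - 196*(-1/568))² = -4680204 + ((0*(-6))*(1/876) + 49/142)² = -4680204 + (0*(1/876) + 49/142)² = -4680204 + (0 + 49/142)² = -4680204 + (49/142)² = -4680204 + 2401/20164 = -94371631055/20164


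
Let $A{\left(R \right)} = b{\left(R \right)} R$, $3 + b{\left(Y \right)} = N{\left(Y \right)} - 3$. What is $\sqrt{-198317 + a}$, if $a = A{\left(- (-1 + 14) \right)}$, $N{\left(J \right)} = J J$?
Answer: $2 i \sqrt{50109} \approx 447.7 i$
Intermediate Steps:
$N{\left(J \right)} = J^{2}$
$b{\left(Y \right)} = -6 + Y^{2}$ ($b{\left(Y \right)} = -3 + \left(Y^{2} - 3\right) = -3 + \left(-3 + Y^{2}\right) = -6 + Y^{2}$)
$A{\left(R \right)} = R \left(-6 + R^{2}\right)$ ($A{\left(R \right)} = \left(-6 + R^{2}\right) R = R \left(-6 + R^{2}\right)$)
$a = -2119$ ($a = - (-1 + 14) \left(-6 + \left(- (-1 + 14)\right)^{2}\right) = \left(-1\right) 13 \left(-6 + \left(\left(-1\right) 13\right)^{2}\right) = - 13 \left(-6 + \left(-13\right)^{2}\right) = - 13 \left(-6 + 169\right) = \left(-13\right) 163 = -2119$)
$\sqrt{-198317 + a} = \sqrt{-198317 - 2119} = \sqrt{-200436} = 2 i \sqrt{50109}$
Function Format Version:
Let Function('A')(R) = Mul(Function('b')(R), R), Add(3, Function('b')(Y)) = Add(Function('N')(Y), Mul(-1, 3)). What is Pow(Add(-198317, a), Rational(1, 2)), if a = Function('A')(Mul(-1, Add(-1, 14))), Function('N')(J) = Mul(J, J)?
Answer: Mul(2, I, Pow(50109, Rational(1, 2))) ≈ Mul(447.70, I)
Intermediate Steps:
Function('N')(J) = Pow(J, 2)
Function('b')(Y) = Add(-6, Pow(Y, 2)) (Function('b')(Y) = Add(-3, Add(Pow(Y, 2), Mul(-1, 3))) = Add(-3, Add(Pow(Y, 2), -3)) = Add(-3, Add(-3, Pow(Y, 2))) = Add(-6, Pow(Y, 2)))
Function('A')(R) = Mul(R, Add(-6, Pow(R, 2))) (Function('A')(R) = Mul(Add(-6, Pow(R, 2)), R) = Mul(R, Add(-6, Pow(R, 2))))
a = -2119 (a = Mul(Mul(-1, Add(-1, 14)), Add(-6, Pow(Mul(-1, Add(-1, 14)), 2))) = Mul(Mul(-1, 13), Add(-6, Pow(Mul(-1, 13), 2))) = Mul(-13, Add(-6, Pow(-13, 2))) = Mul(-13, Add(-6, 169)) = Mul(-13, 163) = -2119)
Pow(Add(-198317, a), Rational(1, 2)) = Pow(Add(-198317, -2119), Rational(1, 2)) = Pow(-200436, Rational(1, 2)) = Mul(2, I, Pow(50109, Rational(1, 2)))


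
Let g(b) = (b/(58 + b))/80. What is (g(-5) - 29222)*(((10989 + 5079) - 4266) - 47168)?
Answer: 438189284531/424 ≈ 1.0335e+9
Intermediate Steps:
g(b) = b/(80*(58 + b)) (g(b) = (b/(58 + b))*(1/80) = b/(80*(58 + b)))
(g(-5) - 29222)*(((10989 + 5079) - 4266) - 47168) = ((1/80)*(-5)/(58 - 5) - 29222)*(((10989 + 5079) - 4266) - 47168) = ((1/80)*(-5)/53 - 29222)*((16068 - 4266) - 47168) = ((1/80)*(-5)*(1/53) - 29222)*(11802 - 47168) = (-1/848 - 29222)*(-35366) = -24780257/848*(-35366) = 438189284531/424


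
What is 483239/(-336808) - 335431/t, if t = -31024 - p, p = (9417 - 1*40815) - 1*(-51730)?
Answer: 22039655541/4324277912 ≈ 5.0967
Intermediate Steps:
p = 20332 (p = (9417 - 40815) + 51730 = -31398 + 51730 = 20332)
t = -51356 (t = -31024 - 1*20332 = -31024 - 20332 = -51356)
483239/(-336808) - 335431/t = 483239/(-336808) - 335431/(-51356) = 483239*(-1/336808) - 335431*(-1/51356) = -483239/336808 + 335431/51356 = 22039655541/4324277912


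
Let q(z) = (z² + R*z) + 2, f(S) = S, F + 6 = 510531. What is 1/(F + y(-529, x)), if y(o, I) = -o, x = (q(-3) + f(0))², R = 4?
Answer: 1/511054 ≈ 1.9567e-6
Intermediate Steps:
F = 510525 (F = -6 + 510531 = 510525)
q(z) = 2 + z² + 4*z (q(z) = (z² + 4*z) + 2 = 2 + z² + 4*z)
x = 1 (x = ((2 + (-3)² + 4*(-3)) + 0)² = ((2 + 9 - 12) + 0)² = (-1 + 0)² = (-1)² = 1)
1/(F + y(-529, x)) = 1/(510525 - 1*(-529)) = 1/(510525 + 529) = 1/511054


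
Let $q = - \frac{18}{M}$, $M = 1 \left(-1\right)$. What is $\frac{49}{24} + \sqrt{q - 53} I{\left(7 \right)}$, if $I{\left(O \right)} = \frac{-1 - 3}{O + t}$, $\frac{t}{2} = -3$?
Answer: $\frac{49}{24} - 4 i \sqrt{35} \approx 2.0417 - 23.664 i$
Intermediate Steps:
$t = -6$ ($t = 2 \left(-3\right) = -6$)
$M = -1$
$I{\left(O \right)} = - \frac{4}{-6 + O}$ ($I{\left(O \right)} = \frac{-1 - 3}{O - 6} = - \frac{4}{-6 + O}$)
$q = 18$ ($q = - \frac{18}{-1} = \left(-18\right) \left(-1\right) = 18$)
$\frac{49}{24} + \sqrt{q - 53} I{\left(7 \right)} = \frac{49}{24} + \sqrt{18 - 53} \left(- \frac{4}{-6 + 7}\right) = 49 \cdot \frac{1}{24} + \sqrt{-35} \left(- \frac{4}{1}\right) = \frac{49}{24} + i \sqrt{35} \left(\left(-4\right) 1\right) = \frac{49}{24} + i \sqrt{35} \left(-4\right) = \frac{49}{24} - 4 i \sqrt{35}$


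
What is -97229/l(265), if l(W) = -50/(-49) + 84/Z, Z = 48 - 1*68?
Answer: 23821105/779 ≈ 30579.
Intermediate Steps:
Z = -20 (Z = 48 - 68 = -20)
l(W) = -779/245 (l(W) = -50/(-49) + 84/(-20) = -50*(-1/49) + 84*(-1/20) = 50/49 - 21/5 = -779/245)
-97229/l(265) = -97229/(-779/245) = -97229*(-245/779) = 23821105/779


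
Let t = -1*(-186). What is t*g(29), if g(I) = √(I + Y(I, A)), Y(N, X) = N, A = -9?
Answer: 186*√58 ≈ 1416.5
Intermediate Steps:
t = 186
g(I) = √2*√I (g(I) = √(I + I) = √(2*I) = √2*√I)
t*g(29) = 186*(√2*√29) = 186*√58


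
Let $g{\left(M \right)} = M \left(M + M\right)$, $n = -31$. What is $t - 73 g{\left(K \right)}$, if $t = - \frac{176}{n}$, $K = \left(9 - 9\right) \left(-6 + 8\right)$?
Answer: $\frac{176}{31} \approx 5.6774$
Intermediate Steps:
$K = 0$ ($K = 0 \cdot 2 = 0$)
$g{\left(M \right)} = 2 M^{2}$ ($g{\left(M \right)} = M 2 M = 2 M^{2}$)
$t = \frac{176}{31}$ ($t = - \frac{176}{-31} = \left(-176\right) \left(- \frac{1}{31}\right) = \frac{176}{31} \approx 5.6774$)
$t - 73 g{\left(K \right)} = \frac{176}{31} - 73 \cdot 2 \cdot 0^{2} = \frac{176}{31} - 73 \cdot 2 \cdot 0 = \frac{176}{31} - 0 = \frac{176}{31} + 0 = \frac{176}{31}$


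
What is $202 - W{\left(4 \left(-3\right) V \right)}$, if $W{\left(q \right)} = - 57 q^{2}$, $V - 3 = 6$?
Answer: $665050$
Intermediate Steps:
$V = 9$ ($V = 3 + 6 = 9$)
$202 - W{\left(4 \left(-3\right) V \right)} = 202 - - 57 \left(4 \left(-3\right) 9\right)^{2} = 202 - - 57 \left(\left(-12\right) 9\right)^{2} = 202 - - 57 \left(-108\right)^{2} = 202 - \left(-57\right) 11664 = 202 - -664848 = 202 + 664848 = 665050$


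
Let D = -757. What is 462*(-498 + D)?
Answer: -579810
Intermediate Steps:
462*(-498 + D) = 462*(-498 - 757) = 462*(-1255) = -579810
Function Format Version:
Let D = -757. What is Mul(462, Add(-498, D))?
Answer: -579810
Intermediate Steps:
Mul(462, Add(-498, D)) = Mul(462, Add(-498, -757)) = Mul(462, -1255) = -579810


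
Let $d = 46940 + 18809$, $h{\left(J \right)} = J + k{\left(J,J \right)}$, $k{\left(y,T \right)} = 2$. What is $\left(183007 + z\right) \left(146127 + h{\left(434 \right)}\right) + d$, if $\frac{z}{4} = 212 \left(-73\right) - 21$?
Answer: $17736973446$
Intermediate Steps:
$h{\left(J \right)} = 2 + J$ ($h{\left(J \right)} = J + 2 = 2 + J$)
$z = -61988$ ($z = 4 \left(212 \left(-73\right) - 21\right) = 4 \left(-15476 - 21\right) = 4 \left(-15497\right) = -61988$)
$d = 65749$
$\left(183007 + z\right) \left(146127 + h{\left(434 \right)}\right) + d = \left(183007 - 61988\right) \left(146127 + \left(2 + 434\right)\right) + 65749 = 121019 \left(146127 + 436\right) + 65749 = 121019 \cdot 146563 + 65749 = 17736907697 + 65749 = 17736973446$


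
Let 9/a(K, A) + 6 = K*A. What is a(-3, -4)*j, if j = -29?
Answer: -87/2 ≈ -43.500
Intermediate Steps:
a(K, A) = 9/(-6 + A*K) (a(K, A) = 9/(-6 + K*A) = 9/(-6 + A*K))
a(-3, -4)*j = (9/(-6 - 4*(-3)))*(-29) = (9/(-6 + 12))*(-29) = (9/6)*(-29) = (9*(1/6))*(-29) = (3/2)*(-29) = -87/2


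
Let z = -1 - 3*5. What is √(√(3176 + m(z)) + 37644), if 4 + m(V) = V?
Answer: √(37644 + 2*√789) ≈ 194.17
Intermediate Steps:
z = -16 (z = -1 - 15 = -16)
m(V) = -4 + V
√(√(3176 + m(z)) + 37644) = √(√(3176 + (-4 - 16)) + 37644) = √(√(3176 - 20) + 37644) = √(√3156 + 37644) = √(2*√789 + 37644) = √(37644 + 2*√789)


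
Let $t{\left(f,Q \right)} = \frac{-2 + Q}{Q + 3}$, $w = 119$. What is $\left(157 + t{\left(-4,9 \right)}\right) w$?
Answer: $\frac{225029}{12} \approx 18752.0$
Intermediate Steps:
$t{\left(f,Q \right)} = \frac{-2 + Q}{3 + Q}$
$\left(157 + t{\left(-4,9 \right)}\right) w = \left(157 + \frac{-2 + 9}{3 + 9}\right) 119 = \left(157 + \frac{1}{12} \cdot 7\right) 119 = \left(157 + \frac{7}{12}\right) 119 = \frac{1891}{12} \cdot 119 = \frac{225029}{12}$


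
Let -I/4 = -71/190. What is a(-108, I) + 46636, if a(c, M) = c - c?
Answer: 46636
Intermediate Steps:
I = 142/95 (I = -(-284)/190 = -4*(-71/190) = 142/95 ≈ 1.4947)
a(c, M) = 0
a(-108, I) + 46636 = 0 + 46636 = 46636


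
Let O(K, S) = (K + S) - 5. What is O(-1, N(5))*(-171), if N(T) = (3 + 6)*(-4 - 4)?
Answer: 13338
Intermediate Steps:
N(T) = -72 (N(T) = 9*(-8) = -72)
O(K, S) = -5 + K + S
O(-1, N(5))*(-171) = (-5 - 1 - 72)*(-171) = -78*(-171) = 13338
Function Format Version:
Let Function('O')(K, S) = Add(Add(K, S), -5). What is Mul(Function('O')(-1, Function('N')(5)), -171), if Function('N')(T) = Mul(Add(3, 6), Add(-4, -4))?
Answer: 13338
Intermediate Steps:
Function('N')(T) = -72 (Function('N')(T) = Mul(9, -8) = -72)
Function('O')(K, S) = Add(-5, K, S)
Mul(Function('O')(-1, Function('N')(5)), -171) = Mul(Add(-5, -1, -72), -171) = Mul(-78, -171) = 13338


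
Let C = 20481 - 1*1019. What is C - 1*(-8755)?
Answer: 28217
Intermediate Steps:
C = 19462 (C = 20481 - 1019 = 19462)
C - 1*(-8755) = 19462 - 1*(-8755) = 19462 + 8755 = 28217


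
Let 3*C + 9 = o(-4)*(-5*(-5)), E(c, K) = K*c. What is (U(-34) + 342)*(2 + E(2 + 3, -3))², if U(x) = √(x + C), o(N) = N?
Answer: 57798 + 169*I*√633/3 ≈ 57798.0 + 1417.3*I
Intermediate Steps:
C = -109/3 (C = -3 + (-(-20)*(-5))/3 = -3 + (-4*25)/3 = -3 + (⅓)*(-100) = -3 - 100/3 = -109/3 ≈ -36.333)
U(x) = √(-109/3 + x) (U(x) = √(x - 109/3) = √(-109/3 + x))
(U(-34) + 342)*(2 + E(2 + 3, -3))² = (√(-327 + 9*(-34))/3 + 342)*(2 - 3*(2 + 3))² = (√(-327 - 306)/3 + 342)*(2 - 3*5)² = (√(-633)/3 + 342)*(2 - 15)² = ((I*√633)/3 + 342)*(-13)² = (I*√633/3 + 342)*169 = (342 + I*√633/3)*169 = 57798 + 169*I*√633/3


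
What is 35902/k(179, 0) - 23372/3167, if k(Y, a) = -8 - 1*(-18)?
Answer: 56733957/15835 ≈ 3582.8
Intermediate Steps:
k(Y, a) = 10 (k(Y, a) = -8 + 18 = 10)
35902/k(179, 0) - 23372/3167 = 35902/10 - 23372/3167 = 35902*(1/10) - 23372*1/3167 = 17951/5 - 23372/3167 = 56733957/15835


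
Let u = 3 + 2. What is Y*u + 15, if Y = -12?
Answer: -45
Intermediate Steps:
u = 5
Y*u + 15 = -12*5 + 15 = -60 + 15 = -45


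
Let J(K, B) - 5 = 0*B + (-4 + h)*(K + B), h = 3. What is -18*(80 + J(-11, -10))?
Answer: -1908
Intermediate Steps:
J(K, B) = 5 - B - K (J(K, B) = 5 + (0*B + (-4 + 3)*(K + B)) = 5 + (0 - (B + K)) = 5 + (0 + (-B - K)) = 5 + (-B - K) = 5 - B - K)
-18*(80 + J(-11, -10)) = -18*(80 + (5 - 1*(-10) - 1*(-11))) = -18*(80 + (5 + 10 + 11)) = -18*(80 + 26) = -18*106 = -1908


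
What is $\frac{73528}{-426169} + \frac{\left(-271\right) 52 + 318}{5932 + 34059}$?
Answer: $- \frac{8810510054}{17042924479} \approx -0.51696$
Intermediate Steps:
$\frac{73528}{-426169} + \frac{\left(-271\right) 52 + 318}{5932 + 34059} = 73528 \left(- \frac{1}{426169}\right) + \frac{-14092 + 318}{39991} = - \frac{73528}{426169} - \frac{13774}{39991} = - \frac{8810510054}{17042924479}$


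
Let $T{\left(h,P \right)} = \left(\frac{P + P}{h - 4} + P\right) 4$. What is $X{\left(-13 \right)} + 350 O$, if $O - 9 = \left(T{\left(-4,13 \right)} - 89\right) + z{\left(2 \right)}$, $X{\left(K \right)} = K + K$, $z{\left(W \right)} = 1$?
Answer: $-14026$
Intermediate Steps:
$T{\left(h,P \right)} = 4 P + \frac{8 P}{-4 + h}$ ($T{\left(h,P \right)} = \left(\frac{2 P}{-4 + h} + P\right) 4 = \left(P + \frac{2 P}{-4 + h}\right) 4 = 4 P + \frac{8 P}{-4 + h}$)
$X{\left(K \right)} = 2 K$
$O = -40$ ($O = 9 + \left(\left(4 \cdot 13 \frac{1}{-4 - 4} \left(-2 - 4\right) - 89\right) + 1\right) = 9 + \left(\left(4 \cdot 13 \frac{1}{-8} \left(-6\right) - 89\right) + 1\right) = 9 + \left(\left(4 \cdot 13 \left(- \frac{1}{8}\right) \left(-6\right) - 89\right) + 1\right) = 9 + \left(\left(39 - 89\right) + 1\right) = 9 + \left(-50 + 1\right) = 9 - 49 = -40$)
$X{\left(-13 \right)} + 350 O = 2 \left(-13\right) + 350 \left(-40\right) = -26 - 14000 = -14026$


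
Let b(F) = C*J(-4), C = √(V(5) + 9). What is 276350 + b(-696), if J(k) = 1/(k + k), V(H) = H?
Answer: 276350 - √14/8 ≈ 2.7635e+5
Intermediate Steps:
J(k) = 1/(2*k)
C = √14 (C = √(5 + 9) = √14 ≈ 3.7417)
b(F) = -√14/8 (b(F) = √14*((½)/(-4)) = √14*((½)*(-¼)) = √14*(-⅛) = -√14/8)
276350 + b(-696) = 276350 - √14/8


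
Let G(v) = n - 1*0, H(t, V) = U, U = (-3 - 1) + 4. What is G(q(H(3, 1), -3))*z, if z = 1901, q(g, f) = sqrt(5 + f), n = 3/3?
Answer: 1901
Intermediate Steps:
n = 1 (n = 3*(1/3) = 1)
U = 0 (U = -4 + 4 = 0)
H(t, V) = 0
G(v) = 1 (G(v) = 1 - 1*0 = 1 + 0 = 1)
G(q(H(3, 1), -3))*z = 1*1901 = 1901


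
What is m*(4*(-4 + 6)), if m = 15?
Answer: 120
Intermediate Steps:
m*(4*(-4 + 6)) = 15*(4*(-4 + 6)) = 15*(4*2) = 15*8 = 120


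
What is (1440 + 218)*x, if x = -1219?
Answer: -2021102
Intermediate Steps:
(1440 + 218)*x = (1440 + 218)*(-1219) = 1658*(-1219) = -2021102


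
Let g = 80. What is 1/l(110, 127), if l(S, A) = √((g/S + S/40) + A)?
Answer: 2*√63151/5741 ≈ 0.087545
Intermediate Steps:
l(S, A) = √(A + 80/S + S/40) (l(S, A) = √((80/S + S/40) + A) = √(A + 80/S + S/40))
1/l(110, 127) = 1/(√(10*110 + 400*127 + 32000/110)/20) = 1/(√(1100 + 50800 + 32000*(1/110))/20) = 1/(√(1100 + 50800 + 3200/11)/20) = 1/(√(574100/11)/20) = 1/((10*√63151/11)/20) = 1/(√63151/22) = 2*√63151/5741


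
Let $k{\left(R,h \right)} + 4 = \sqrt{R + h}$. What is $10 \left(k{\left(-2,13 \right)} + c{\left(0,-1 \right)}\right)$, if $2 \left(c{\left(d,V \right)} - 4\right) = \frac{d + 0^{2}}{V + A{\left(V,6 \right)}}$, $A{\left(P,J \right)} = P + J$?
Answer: $10 \sqrt{11} \approx 33.166$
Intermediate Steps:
$k{\left(R,h \right)} = -4 + \sqrt{R + h}$
$A{\left(P,J \right)} = J + P$
$c{\left(d,V \right)} = 4 + \frac{d}{2 \left(6 + 2 V\right)}$ ($c{\left(d,V \right)} = 4 + \frac{\left(d + 0^{2}\right) \frac{1}{V + \left(6 + V\right)}}{2} = 4 + \frac{\left(d + 0\right) \frac{1}{6 + 2 V}}{2} = 4 + \frac{d \frac{1}{6 + 2 V}}{2} = 4 + \frac{d}{2 \left(6 + 2 V\right)}$)
$10 \left(k{\left(-2,13 \right)} + c{\left(0,-1 \right)}\right) = 10 \left(\left(-4 + \sqrt{-2 + 13}\right) + \frac{48 + 0 + 16 \left(-1\right)}{4 \left(3 - 1\right)}\right) = 10 \left(\left(-4 + \sqrt{11}\right) + \frac{48 + 0 - 16}{4 \cdot 2}\right) = 10 \left(\left(-4 + \sqrt{11}\right) + \frac{1}{4} \cdot \frac{1}{2} \cdot 32\right) = 10 \left(\left(-4 + \sqrt{11}\right) + 4\right) = 10 \sqrt{11}$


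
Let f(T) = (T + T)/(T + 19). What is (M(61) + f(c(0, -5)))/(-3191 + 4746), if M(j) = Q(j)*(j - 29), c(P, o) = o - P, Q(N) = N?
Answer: 13659/10885 ≈ 1.2548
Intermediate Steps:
M(j) = j*(-29 + j) (M(j) = j*(j - 29) = j*(-29 + j))
f(T) = 2*T/(19 + T) (f(T) = (2*T)/(19 + T) = 2*T/(19 + T))
(M(61) + f(c(0, -5)))/(-3191 + 4746) = (61*(-29 + 61) + 2*(-5 - 1*0)/(19 + (-5 - 1*0)))/(-3191 + 4746) = (61*32 + 2*(-5 + 0)/(19 + (-5 + 0)))/1555 = (1952 + 2*(-5)/(19 - 5))*(1/1555) = (1952 + 2*(-5)/14)*(1/1555) = (1952 + 2*(-5)*(1/14))*(1/1555) = (1952 - 5/7)*(1/1555) = (13659/7)*(1/1555) = 13659/10885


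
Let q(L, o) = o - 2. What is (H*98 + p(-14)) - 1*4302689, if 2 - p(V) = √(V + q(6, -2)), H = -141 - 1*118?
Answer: -4328069 - 3*I*√2 ≈ -4.3281e+6 - 4.2426*I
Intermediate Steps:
q(L, o) = -2 + o
H = -259 (H = -141 - 118 = -259)
p(V) = 2 - √(-4 + V) (p(V) = 2 - √(V + (-2 - 2)) = 2 - √(V - 4) = 2 - √(-4 + V))
(H*98 + p(-14)) - 1*4302689 = (-259*98 + (2 - √(-4 - 14))) - 1*4302689 = (-25382 + (2 - √(-18))) - 4302689 = (-25382 + (2 - 3*I*√2)) - 4302689 = (-25380 - 3*I*√2) - 4302689 = -4328069 - 3*I*√2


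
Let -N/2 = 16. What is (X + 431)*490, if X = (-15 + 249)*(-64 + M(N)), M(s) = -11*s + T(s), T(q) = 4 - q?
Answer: 37361030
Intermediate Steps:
N = -32 (N = -2*16 = -32)
M(s) = 4 - 12*s (M(s) = -11*s + (4 - s) = 4 - 12*s)
X = 75816 (X = (-15 + 249)*(-64 + (4 - 12*(-32))) = 234*(-64 + (4 + 384)) = 234*(-64 + 388) = 234*324 = 75816)
(X + 431)*490 = (75816 + 431)*490 = 76247*490 = 37361030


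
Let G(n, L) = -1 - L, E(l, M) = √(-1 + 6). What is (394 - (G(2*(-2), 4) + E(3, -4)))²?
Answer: (399 - √5)² ≈ 1.5742e+5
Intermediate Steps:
E(l, M) = √5
(394 - (G(2*(-2), 4) + E(3, -4)))² = (394 - ((-1 - 1*4) + √5))² = (394 - ((-1 - 4) + √5))² = (394 - (-5 + √5))² = (394 + (5 - √5))² = (399 - √5)²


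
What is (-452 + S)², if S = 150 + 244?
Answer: 3364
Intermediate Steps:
S = 394
(-452 + S)² = (-452 + 394)² = (-58)² = 3364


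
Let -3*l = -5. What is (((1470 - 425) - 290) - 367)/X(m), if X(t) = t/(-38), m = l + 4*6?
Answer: -44232/77 ≈ -574.44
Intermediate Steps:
l = 5/3 (l = -⅓*(-5) = 5/3 ≈ 1.6667)
m = 77/3 (m = 5/3 + 4*6 = 5/3 + 24 = 77/3 ≈ 25.667)
X(t) = -t/38 (X(t) = t*(-1/38) = -t/38)
(((1470 - 425) - 290) - 367)/X(m) = (((1470 - 425) - 290) - 367)/((-1/38*77/3)) = ((1045 - 290) - 367)/(-77/114) = (755 - 367)*(-114/77) = 388*(-114/77) = -44232/77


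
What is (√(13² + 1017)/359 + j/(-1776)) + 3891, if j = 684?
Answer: 575811/148 + √1186/359 ≈ 3890.7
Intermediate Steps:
(√(13² + 1017)/359 + j/(-1776)) + 3891 = (√(13² + 1017)/359 + 684/(-1776)) + 3891 = (√(169 + 1017)*(1/359) + 684*(-1/1776)) + 3891 = (√1186*(1/359) - 57/148) + 3891 = (√1186/359 - 57/148) + 3891 = (-57/148 + √1186/359) + 3891 = 575811/148 + √1186/359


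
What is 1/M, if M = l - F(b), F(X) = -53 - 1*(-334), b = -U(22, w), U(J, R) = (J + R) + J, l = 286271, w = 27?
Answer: 1/285990 ≈ 3.4966e-6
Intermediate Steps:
U(J, R) = R + 2*J
b = -71 (b = -(27 + 2*22) = -(27 + 44) = -1*71 = -71)
F(X) = 281 (F(X) = -53 + 334 = 281)
M = 285990 (M = 286271 - 1*281 = 286271 - 281 = 285990)
1/M = 1/285990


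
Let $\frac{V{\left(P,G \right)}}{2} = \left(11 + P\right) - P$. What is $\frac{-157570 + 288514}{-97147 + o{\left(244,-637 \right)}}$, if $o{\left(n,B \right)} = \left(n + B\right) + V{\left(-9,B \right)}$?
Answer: $- \frac{21824}{16253} \approx -1.3428$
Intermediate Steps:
$V{\left(P,G \right)} = 22$ ($V{\left(P,G \right)} = 2 \left(\left(11 + P\right) - P\right) = 2 \cdot 11 = 22$)
$o{\left(n,B \right)} = 22 + B + n$ ($o{\left(n,B \right)} = \left(n + B\right) + 22 = \left(B + n\right) + 22 = 22 + B + n$)
$\frac{-157570 + 288514}{-97147 + o{\left(244,-637 \right)}} = \frac{-157570 + 288514}{-97147 + \left(22 - 637 + 244\right)} = \frac{130944}{-97147 - 371} = \frac{130944}{-97518} = 130944 \left(- \frac{1}{97518}\right) = - \frac{21824}{16253}$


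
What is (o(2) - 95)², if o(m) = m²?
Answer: 8281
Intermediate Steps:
(o(2) - 95)² = (2² - 95)² = (4 - 95)² = (-91)² = 8281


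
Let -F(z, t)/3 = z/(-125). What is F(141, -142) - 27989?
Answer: -3498202/125 ≈ -27986.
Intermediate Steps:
F(z, t) = 3*z/125 (F(z, t) = -3*z/(-125) = -3*z*(-1)/125 = -(-3)*z/125 = 3*z/125)
F(141, -142) - 27989 = (3/125)*141 - 27989 = 423/125 - 27989 = -3498202/125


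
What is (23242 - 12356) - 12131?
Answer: -1245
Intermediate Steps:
(23242 - 12356) - 12131 = 10886 - 12131 = -1245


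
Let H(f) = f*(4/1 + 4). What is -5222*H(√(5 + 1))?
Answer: -41776*√6 ≈ -1.0233e+5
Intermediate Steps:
H(f) = 8*f (H(f) = f*(4*1 + 4) = f*(4 + 4) = f*8 = 8*f)
-5222*H(√(5 + 1)) = -41776*√(5 + 1) = -41776*√6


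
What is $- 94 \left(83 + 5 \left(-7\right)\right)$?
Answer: $-4512$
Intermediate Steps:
$- 94 \left(83 + 5 \left(-7\right)\right) = - 94 \left(83 - 35\right) = \left(-94\right) 48 = -4512$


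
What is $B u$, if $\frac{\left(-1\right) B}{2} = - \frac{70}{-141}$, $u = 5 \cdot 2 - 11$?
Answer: $\frac{140}{141} \approx 0.99291$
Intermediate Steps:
$u = -1$ ($u = 10 - 11 = -1$)
$B = - \frac{140}{141}$ ($B = - 2 \left(- \frac{70}{-141}\right) = - 2 \left(\left(-70\right) \left(- \frac{1}{141}\right)\right) = \left(-2\right) \frac{70}{141} = - \frac{140}{141} \approx -0.99291$)
$B u = \left(- \frac{140}{141}\right) \left(-1\right) = \frac{140}{141}$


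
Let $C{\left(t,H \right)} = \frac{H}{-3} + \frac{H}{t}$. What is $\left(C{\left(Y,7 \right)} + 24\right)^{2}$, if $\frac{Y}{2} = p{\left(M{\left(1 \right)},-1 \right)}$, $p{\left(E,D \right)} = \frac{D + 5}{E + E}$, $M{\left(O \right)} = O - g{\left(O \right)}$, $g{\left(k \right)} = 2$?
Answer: $\frac{57121}{144} \approx 396.67$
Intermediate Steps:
$M{\left(O \right)} = -2 + O$ ($M{\left(O \right)} = O - 2 = -2 + O$)
$p{\left(E,D \right)} = \frac{5 + D}{2 E}$
$Y = -4$ ($Y = 2 \frac{5 - 1}{2 \left(-2 + 1\right)} = 2 \cdot \frac{1}{2} \frac{1}{-1} \cdot 4 = 2 \cdot \frac{1}{2} \left(-1\right) 4 = 2 \left(-2\right) = -4$)
$C{\left(t,H \right)} = - \frac{H}{3} + \frac{H}{t}$ ($C{\left(t,H \right)} = H \left(- \frac{1}{3}\right) + \frac{H}{t} = - \frac{H}{3} + \frac{H}{t}$)
$\left(C{\left(Y,7 \right)} + 24\right)^{2} = \left(\left(\left(- \frac{1}{3}\right) 7 + \frac{7}{-4}\right) + 24\right)^{2} = \left(\left(- \frac{7}{3} + 7 \left(- \frac{1}{4}\right)\right) + 24\right)^{2} = \left(\left(- \frac{7}{3} - \frac{7}{4}\right) + 24\right)^{2} = \left(- \frac{49}{12} + 24\right)^{2} = \left(\frac{239}{12}\right)^{2} = \frac{57121}{144}$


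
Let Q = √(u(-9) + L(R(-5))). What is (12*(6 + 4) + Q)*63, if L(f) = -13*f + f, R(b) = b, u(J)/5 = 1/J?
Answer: 7560 + 21*√535 ≈ 8045.7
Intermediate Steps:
u(J) = 5/J
L(f) = -12*f
Q = √535/3 (Q = √(5/(-9) - 12*(-5)) = √(5*(-⅑) + 60) = √(-5/9 + 60) = √(535/9) = √535/3 ≈ 7.7100)
(12*(6 + 4) + Q)*63 = (12*(6 + 4) + √535/3)*63 = (12*10 + √535/3)*63 = (120 + √535/3)*63 = 7560 + 21*√535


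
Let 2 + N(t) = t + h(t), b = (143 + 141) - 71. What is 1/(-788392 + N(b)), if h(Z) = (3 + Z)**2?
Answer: -1/741525 ≈ -1.3486e-6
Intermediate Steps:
b = 213 (b = 284 - 71 = 213)
N(t) = -2 + t + (3 + t)**2 (N(t) = -2 + (t + (3 + t)**2) = -2 + t + (3 + t)**2)
1/(-788392 + N(b)) = 1/(-788392 + (-2 + 213 + (3 + 213)**2)) = 1/(-788392 + (-2 + 213 + 216**2)) = 1/(-788392 + (-2 + 213 + 46656)) = 1/(-788392 + 46867) = 1/(-741525) = -1/741525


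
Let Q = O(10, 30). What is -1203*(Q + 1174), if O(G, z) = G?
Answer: -1424352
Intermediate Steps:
Q = 10
-1203*(Q + 1174) = -1203*(10 + 1174) = -1203*1184 = -1424352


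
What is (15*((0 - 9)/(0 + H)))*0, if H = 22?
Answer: 0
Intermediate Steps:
(15*((0 - 9)/(0 + H)))*0 = (15*((0 - 9)/(0 + 22)))*0 = (15*(-9/22))*0 = -135/22*0 = 0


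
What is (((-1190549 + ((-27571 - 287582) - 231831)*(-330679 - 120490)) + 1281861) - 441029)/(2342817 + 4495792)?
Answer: 246781874579/6838609 ≈ 36087.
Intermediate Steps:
(((-1190549 + ((-27571 - 287582) - 231831)*(-330679 - 120490)) + 1281861) - 441029)/(2342817 + 4495792) = (((-1190549 + (-315153 - 231831)*(-451169)) + 1281861) - 441029)/6838609 = (((-1190549 - 546984*(-451169)) + 1281861) - 441029)*(1/6838609) = (((-1190549 + 246782224296) + 1281861) - 441029)*(1/6838609) = ((246781033747 + 1281861) - 441029)*(1/6838609) = (246782315608 - 441029)*(1/6838609) = 246781874579*(1/6838609) = 246781874579/6838609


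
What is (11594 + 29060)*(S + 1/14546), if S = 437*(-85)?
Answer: -10982905132263/7273 ≈ -1.5101e+9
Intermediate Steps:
S = -37145
(11594 + 29060)*(S + 1/14546) = (11594 + 29060)*(-37145 + 1/14546) = 40654*(-37145 + 1/14546) = 40654*(-540311169/14546) = -10982905132263/7273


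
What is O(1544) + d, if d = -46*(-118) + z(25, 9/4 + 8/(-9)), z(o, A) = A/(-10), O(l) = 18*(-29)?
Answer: 1766111/360 ≈ 4905.9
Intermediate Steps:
O(l) = -522
z(o, A) = -A/10 (z(o, A) = A*(-⅒) = -A/10)
d = 1954031/360 (d = -46*(-118) - (9/4 + 8/(-9))/10 = 5428 - (9*(¼) + 8*(-⅑))/10 = 5428 - (9/4 - 8/9)/10 = 5428 - ⅒*49/36 = 5428 - 49/360 = 1954031/360 ≈ 5427.9)
O(1544) + d = -522 + 1954031/360 = 1766111/360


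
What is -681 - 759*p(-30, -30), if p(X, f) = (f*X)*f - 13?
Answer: 20502186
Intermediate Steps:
p(X, f) = -13 + X*f² (p(X, f) = (X*f)*f - 13 = X*f² - 13 = -13 + X*f²)
-681 - 759*p(-30, -30) = -681 - 759*(-13 - 30*(-30)²) = -681 - 759*(-13 - 30*900) = -681 - 759*(-13 - 27000) = -681 - 759*(-27013) = -681 + 20502867 = 20502186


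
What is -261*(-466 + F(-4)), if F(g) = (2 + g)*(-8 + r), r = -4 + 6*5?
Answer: 131022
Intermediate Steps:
r = 26 (r = -4 + 30 = 26)
F(g) = 36 + 18*g (F(g) = (2 + g)*(-8 + 26) = (2 + g)*18 = 36 + 18*g)
-261*(-466 + F(-4)) = -261*(-466 + (36 + 18*(-4))) = -261*(-466 + (36 - 72)) = -261*(-466 - 36) = -261*(-502) = 131022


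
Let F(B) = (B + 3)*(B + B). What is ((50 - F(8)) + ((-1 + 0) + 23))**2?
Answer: 10816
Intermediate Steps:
F(B) = 2*B*(3 + B) (F(B) = (3 + B)*(2*B) = 2*B*(3 + B))
((50 - F(8)) + ((-1 + 0) + 23))**2 = ((50 - 2*8*(3 + 8)) + ((-1 + 0) + 23))**2 = ((50 - 2*8*11) + (-1 + 23))**2 = ((50 - 1*176) + 22)**2 = ((50 - 176) + 22)**2 = (-126 + 22)**2 = (-104)**2 = 10816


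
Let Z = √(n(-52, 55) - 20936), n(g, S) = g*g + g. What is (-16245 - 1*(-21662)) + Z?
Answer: 5417 + 2*I*√4571 ≈ 5417.0 + 135.22*I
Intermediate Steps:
n(g, S) = g + g² (n(g, S) = g² + g = g + g²)
Z = 2*I*√4571 (Z = √(-52*(1 - 52) - 20936) = √(-52*(-51) - 20936) = √(2652 - 20936) = √(-18284) = 2*I*√4571 ≈ 135.22*I)
(-16245 - 1*(-21662)) + Z = (-16245 - 1*(-21662)) + 2*I*√4571 = (-16245 + 21662) + 2*I*√4571 = 5417 + 2*I*√4571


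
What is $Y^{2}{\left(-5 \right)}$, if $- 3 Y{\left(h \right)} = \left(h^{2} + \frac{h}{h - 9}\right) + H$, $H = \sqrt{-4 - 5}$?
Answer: $\frac{124261}{1764} + \frac{355 i}{21} \approx 70.443 + 16.905 i$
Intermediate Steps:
$H = 3 i$ ($H = \sqrt{-9} = 3 i \approx 3.0 i$)
$Y{\left(h \right)} = - i - \frac{h^{2}}{3} - \frac{h}{3 \left(-9 + h\right)}$ ($Y{\left(h \right)} = - \frac{\left(h^{2} + \frac{h}{h - 9}\right) + 3 i}{3} = - \frac{\left(h^{2} + \frac{h}{-9 + h}\right) + 3 i}{3} = - \frac{h^{2} + 3 i + \frac{h}{-9 + h}}{3} = - i - \frac{h^{2}}{3} - \frac{h}{3 \left(-9 + h\right)}$)
$Y^{2}{\left(-5 \right)} = \left(\frac{\left(-1\right) \left(-5\right) - \left(-5\right)^{3} + 9 \left(-5\right)^{2} + 27 i - 3 i \left(-5\right)}{3 \left(-9 - 5\right)}\right)^{2} = \left(\frac{5 - -125 + 9 \cdot 25 + 27 i + 15 i}{3 \left(-14\right)}\right)^{2} = \left(\frac{1}{3} \left(- \frac{1}{14}\right) \left(5 + 125 + 225 + 27 i + 15 i\right)\right)^{2} = \left(\frac{1}{3} \left(- \frac{1}{14}\right) \left(355 + 42 i\right)\right)^{2} = \left(- \frac{355}{42} - i\right)^{2}$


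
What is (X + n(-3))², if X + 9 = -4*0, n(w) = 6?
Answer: 9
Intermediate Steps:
X = -9 (X = -9 - 4*0 = -9 + 0 = -9)
(X + n(-3))² = (-9 + 6)² = (-3)² = 9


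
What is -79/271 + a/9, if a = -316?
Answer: -86347/2439 ≈ -35.403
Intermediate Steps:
-79/271 + a/9 = -79/271 - 316/9 = -86347/2439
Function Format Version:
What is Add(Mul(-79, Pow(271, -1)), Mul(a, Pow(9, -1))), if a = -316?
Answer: Rational(-86347, 2439) ≈ -35.403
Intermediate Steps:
Add(Mul(-79, Pow(271, -1)), Mul(a, Pow(9, -1))) = Add(Mul(-79, Pow(271, -1)), Mul(-316, Pow(9, -1))) = Add(Mul(-79, Rational(1, 271)), Mul(-316, Rational(1, 9))) = Add(Rational(-79, 271), Rational(-316, 9)) = Rational(-86347, 2439)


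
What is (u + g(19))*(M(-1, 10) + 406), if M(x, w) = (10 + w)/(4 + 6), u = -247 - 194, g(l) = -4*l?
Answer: -210936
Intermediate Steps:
u = -441
M(x, w) = 1 + w/10 (M(x, w) = (10 + w)/10 = (10 + w)*(⅒) = 1 + w/10)
(u + g(19))*(M(-1, 10) + 406) = (-441 - 4*19)*((1 + (⅒)*10) + 406) = (-441 - 76)*((1 + 1) + 406) = -517*(2 + 406) = -517*408 = -210936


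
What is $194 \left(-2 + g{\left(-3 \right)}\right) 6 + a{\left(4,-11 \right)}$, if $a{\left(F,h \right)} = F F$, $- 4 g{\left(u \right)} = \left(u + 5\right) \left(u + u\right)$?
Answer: $1180$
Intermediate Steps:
$g{\left(u \right)} = - \frac{u \left(5 + u\right)}{2}$ ($g{\left(u \right)} = - \frac{\left(u + 5\right) \left(u + u\right)}{4} = - \frac{\left(5 + u\right) 2 u}{4} = - \frac{2 u \left(5 + u\right)}{4} = - \frac{u \left(5 + u\right)}{2}$)
$a{\left(F,h \right)} = F^{2}$
$194 \left(-2 + g{\left(-3 \right)}\right) 6 + a{\left(4,-11 \right)} = 194 \left(-2 - - \frac{3 \left(5 - 3\right)}{2}\right) 6 + 4^{2} = 194 \left(-2 - \left(- \frac{3}{2}\right) 2\right) 6 + 16 = 194 \left(-2 + 3\right) 6 + 16 = 194 \cdot 1 \cdot 6 + 16 = 194 \cdot 6 + 16 = 1164 + 16 = 1180$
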